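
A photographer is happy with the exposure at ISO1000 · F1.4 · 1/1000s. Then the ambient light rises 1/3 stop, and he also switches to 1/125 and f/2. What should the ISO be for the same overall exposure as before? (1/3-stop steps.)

Scene light: 1/3 stop brighter.
Shutter speed: 1/1000 → 1/800 → 1/640 → 1/500 → 1/400 → 1/320 → 1/250 → 1/200 → 1/160 → 1/125 — 3 stops longer (brighter).
Aperture: f/1.4 → f/1.6 → f/1.8 → f/2 — 1 stop stopped down (darker).
Net so far: 2 1/3 stops brighter. ISO: 1000 → 800 → 640 → 500 → 400 → 320 → 250 → 200.

ISO 200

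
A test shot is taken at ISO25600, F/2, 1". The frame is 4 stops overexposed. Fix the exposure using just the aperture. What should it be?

Overexposed by 4 stops → need 4 stops darker.
Aperture: f/2 → f/2.8 → f/4 → f/5.6 → f/8.

f/8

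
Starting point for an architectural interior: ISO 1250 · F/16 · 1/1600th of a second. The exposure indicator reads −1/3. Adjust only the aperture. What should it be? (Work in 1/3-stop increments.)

f/14

Underexposed by 1/3 stop → need 1/3 stop brighter.
Aperture: f/16 → f/14.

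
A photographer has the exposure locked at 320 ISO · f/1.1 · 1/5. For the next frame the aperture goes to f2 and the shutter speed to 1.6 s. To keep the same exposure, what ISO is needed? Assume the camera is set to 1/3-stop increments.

Aperture: f/1.1 → f/1.2 → f/1.4 → f/1.6 → f/1.8 → f/2 — 1 2/3 stops narrower (darker).
Shutter speed: 1/5 → 1/4 → 0.3 → 0.4 → 0.5 → 0.6 → 0.8 → 1 → 1.3 → 1.6 — 3 stops slower (brighter).
Net change so far: 1 1/3 stops brighter. Offset with the ISO: 320 → 250 → 200 → 160 → 125.

ISO 125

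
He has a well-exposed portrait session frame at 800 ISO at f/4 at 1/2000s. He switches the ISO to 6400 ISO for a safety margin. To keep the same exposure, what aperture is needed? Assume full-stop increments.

f/11

ISO: 800 → 1600 → 3200 → 6400 — 3 stops higher (brighter).
Need 3 stops darker from the aperture: f/4 → f/5.6 → f/8 → f/11.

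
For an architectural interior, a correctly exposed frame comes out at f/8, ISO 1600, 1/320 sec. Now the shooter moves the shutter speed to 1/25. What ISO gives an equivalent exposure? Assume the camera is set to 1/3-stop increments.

ISO 125

Shutter speed: 1/320 → 1/250 → 1/200 → 1/160 → 1/125 → 1/100 → 1/80 → 1/60 → 1/50 → 1/40 → 1/30 → 1/25 — 3 2/3 stops slower (brighter).
Need 3 2/3 stops darker from the ISO: 1600 → 1250 → 1000 → 800 → 640 → 500 → 400 → 320 → 250 → 200 → 160 → 125.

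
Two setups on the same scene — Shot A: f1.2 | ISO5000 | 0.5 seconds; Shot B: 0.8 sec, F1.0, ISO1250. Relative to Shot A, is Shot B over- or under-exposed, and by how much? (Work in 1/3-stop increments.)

Aperture: f/1.2 → f/1.1 → f/1.0 — 2/3 stop wider (brighter).
Shutter speed: 0.5 → 0.6 → 0.8 — 2/3 stop longer (brighter).
ISO: 5000 → 4000 → 3200 → 2500 → 2000 → 1600 → 1250 — 2 stops dropped (darker).
Net: +2/3 +2/3 −2 = −2/3 stops.

2/3 stop darker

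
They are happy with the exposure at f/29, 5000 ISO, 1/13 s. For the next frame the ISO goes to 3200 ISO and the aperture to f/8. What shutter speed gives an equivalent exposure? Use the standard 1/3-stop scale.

1/100s

ISO: 5000 → 4000 → 3200 — 2/3 stop dropped (darker).
Aperture: f/29 → f/25 → f/22 → f/20 → f/18 → f/16 → f/14 → f/13 → f/11 → f/10 → f/9 → f/8 — 3 2/3 stops larger aperture (brighter).
Net change so far: 3 stops brighter. Offset with the shutter speed: 1/13 → 1/15 → 1/20 → 1/25 → 1/30 → 1/40 → 1/50 → 1/60 → 1/80 → 1/100.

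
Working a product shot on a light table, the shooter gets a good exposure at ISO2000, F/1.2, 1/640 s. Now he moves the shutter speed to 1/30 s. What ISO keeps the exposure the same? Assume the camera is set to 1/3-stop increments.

Shutter speed: 1/640 → 1/500 → 1/400 → 1/320 → 1/250 → 1/200 → 1/160 → 1/125 → 1/100 → 1/80 → 1/60 → 1/50 → 1/40 → 1/30 — 4 1/3 stops slower (brighter).
Need 4 1/3 stops darker from the ISO: 2000 → 1600 → 1250 → 1000 → 800 → 640 → 500 → 400 → 320 → 250 → 200 → 160 → 125 → 100.

ISO 100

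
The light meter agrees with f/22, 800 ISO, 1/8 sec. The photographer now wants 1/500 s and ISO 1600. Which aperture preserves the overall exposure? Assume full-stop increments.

f/4

Shutter speed: 1/8 → 1/15 → 1/30 → 1/60 → 1/125 → 1/250 → 1/500 — 6 stops faster (darker).
ISO: 800 → 1600 — 1 stop raised (brighter).
Net change so far: 5 stops darker. Offset with the aperture: f/22 → f/16 → f/11 → f/8 → f/5.6 → f/4.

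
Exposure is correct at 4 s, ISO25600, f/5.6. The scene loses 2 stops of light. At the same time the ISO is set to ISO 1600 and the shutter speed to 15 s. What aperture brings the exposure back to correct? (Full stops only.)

f/1.4

Scene light: 2 stops darker.
ISO: 25600 → 12800 → 6400 → 3200 → 1600 — 4 stops lower (darker).
Shutter speed: 4 → 8 → 15 — 2 stops longer (brighter).
Net so far: 4 stops darker. Aperture: f/5.6 → f/4 → f/2.8 → f/2 → f/1.4.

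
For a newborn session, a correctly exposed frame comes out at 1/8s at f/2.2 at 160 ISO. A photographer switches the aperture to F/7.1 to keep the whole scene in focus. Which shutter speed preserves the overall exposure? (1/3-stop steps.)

1.3 s

Aperture: f/2.2 → f/2.5 → f/2.8 → f/3.2 → f/3.5 → f/4 → f/4.5 → f/5 → f/5.6 → f/6.3 → f/7.1 — 3 1/3 stops narrower (darker).
Need 3 1/3 stops brighter from the shutter speed: 1/8 → 1/6 → 1/5 → 1/4 → 0.3 → 0.4 → 0.5 → 0.6 → 0.8 → 1 → 1.3.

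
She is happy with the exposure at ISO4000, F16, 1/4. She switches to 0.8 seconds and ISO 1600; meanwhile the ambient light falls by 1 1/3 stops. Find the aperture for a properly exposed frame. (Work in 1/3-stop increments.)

Scene light: 1 1/3 stops darker.
Shutter speed: 1/4 → 0.3 → 0.4 → 0.5 → 0.6 → 0.8 — 1 2/3 stops slower (brighter).
ISO: 4000 → 3200 → 2500 → 2000 → 1600 — 1 1/3 stops lower (darker).
Net so far: 1 stop darker. Aperture: f/16 → f/14 → f/13 → f/11.

f/11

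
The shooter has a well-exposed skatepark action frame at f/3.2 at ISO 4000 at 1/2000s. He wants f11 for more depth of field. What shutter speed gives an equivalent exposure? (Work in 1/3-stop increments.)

1/160s

Aperture: f/3.2 → f/3.5 → f/4 → f/4.5 → f/5 → f/5.6 → f/6.3 → f/7.1 → f/8 → f/9 → f/10 → f/11 — 3 2/3 stops narrower (darker).
Need 3 2/3 stops brighter from the shutter speed: 1/2000 → 1/1600 → 1/1250 → 1/1000 → 1/800 → 1/640 → 1/500 → 1/400 → 1/320 → 1/250 → 1/200 → 1/160.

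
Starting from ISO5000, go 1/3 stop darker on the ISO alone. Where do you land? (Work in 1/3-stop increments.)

ISO 4000

ISO: 5000 → 4000 — 1/3 stop dropped (darker).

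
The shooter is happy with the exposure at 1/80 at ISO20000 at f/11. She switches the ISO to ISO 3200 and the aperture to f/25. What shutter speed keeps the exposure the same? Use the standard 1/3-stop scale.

ISO: 20000 → 16000 → 12800 → 10000 → 8000 → 6400 → 5000 → 4000 → 3200 — 2 2/3 stops dropped (darker).
Aperture: f/11 → f/13 → f/14 → f/16 → f/18 → f/20 → f/22 → f/25 — 2 1/3 stops stopped down (darker).
Net change so far: 5 stops darker. Offset with the shutter speed: 1/80 → 1/60 → 1/50 → 1/40 → 1/30 → 1/25 → 1/20 → 1/15 → 1/13 → 1/10 → 1/8 → 1/6 → 1/5 → 1/4 → 0.3 → 0.4.

0.4 s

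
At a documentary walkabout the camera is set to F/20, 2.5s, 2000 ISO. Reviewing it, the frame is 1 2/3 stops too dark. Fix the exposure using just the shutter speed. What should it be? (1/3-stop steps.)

Underexposed by 1 2/3 stops → need 1 2/3 stops brighter.
Shutter speed: 2.5 → 3.2 → 4 → 5 → 6 → 8.

8 s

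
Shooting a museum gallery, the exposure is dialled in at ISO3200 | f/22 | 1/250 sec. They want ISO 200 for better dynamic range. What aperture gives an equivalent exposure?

ISO: 3200 → 1600 → 800 → 400 → 200 — 4 stops dropped (darker).
Need 4 stops brighter from the aperture: f/22 → f/16 → f/11 → f/8 → f/5.6.

f/5.6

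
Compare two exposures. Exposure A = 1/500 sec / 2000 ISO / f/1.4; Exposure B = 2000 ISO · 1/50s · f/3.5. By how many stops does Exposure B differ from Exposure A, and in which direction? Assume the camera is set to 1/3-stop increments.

2/3 stop brighter

Aperture: f/1.4 → f/1.6 → f/1.8 → f/2 → f/2.2 → f/2.5 → f/2.8 → f/3.2 → f/3.5 — 2 2/3 stops smaller aperture (darker).
Shutter speed: 1/500 → 1/400 → 1/320 → 1/250 → 1/200 → 1/160 → 1/125 → 1/100 → 1/80 → 1/60 → 1/50 — 3 1/3 stops slower (brighter).
ISO: unchanged.
Net: −2 2/3 +3 1/3 = +2/3 stops.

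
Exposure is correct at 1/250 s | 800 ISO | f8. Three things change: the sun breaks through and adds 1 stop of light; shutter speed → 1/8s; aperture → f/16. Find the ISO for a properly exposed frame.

Scene light: 1 stop brighter.
Shutter speed: 1/250 → 1/125 → 1/60 → 1/30 → 1/15 → 1/8 — 5 stops slower (brighter).
Aperture: f/8 → f/11 → f/16 — 2 stops smaller aperture (darker).
Net so far: 4 stops brighter. ISO: 800 → 400 → 200 → 100 → 50.

ISO 50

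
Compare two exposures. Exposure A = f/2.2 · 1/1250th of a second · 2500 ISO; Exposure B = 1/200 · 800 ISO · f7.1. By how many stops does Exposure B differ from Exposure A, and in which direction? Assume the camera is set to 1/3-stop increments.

2 1/3 stops darker

Aperture: f/2.2 → f/2.5 → f/2.8 → f/3.2 → f/3.5 → f/4 → f/4.5 → f/5 → f/5.6 → f/6.3 → f/7.1 — 3 1/3 stops stopped down (darker).
Shutter speed: 1/1250 → 1/1000 → 1/800 → 1/640 → 1/500 → 1/400 → 1/320 → 1/250 → 1/200 — 2 2/3 stops longer (brighter).
ISO: 2500 → 2000 → 1600 → 1250 → 1000 → 800 — 1 2/3 stops dropped (darker).
Net: −3 1/3 +2 2/3 −1 2/3 = −2 1/3 stops.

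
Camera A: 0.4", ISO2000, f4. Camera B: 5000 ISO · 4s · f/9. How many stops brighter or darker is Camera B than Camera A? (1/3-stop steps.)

2 1/3 stops brighter

Aperture: f/4 → f/4.5 → f/5 → f/5.6 → f/6.3 → f/7.1 → f/8 → f/9 — 2 1/3 stops stopped down (darker).
Shutter speed: 0.4 → 0.5 → 0.6 → 0.8 → 1 → 1.3 → 1.6 → 2 → 2.5 → 3.2 → 4 — 3 1/3 stops longer (brighter).
ISO: 2000 → 2500 → 3200 → 4000 → 5000 — 1 1/3 stops higher (brighter).
Net: −2 1/3 +3 1/3 +1 1/3 = +2 1/3 stops.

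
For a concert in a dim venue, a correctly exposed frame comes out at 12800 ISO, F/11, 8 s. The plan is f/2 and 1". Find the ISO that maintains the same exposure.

Aperture: f/11 → f/8 → f/5.6 → f/4 → f/2.8 → f/2 — 5 stops larger aperture (brighter).
Shutter speed: 8 → 4 → 2 → 1 — 3 stops shorter (darker).
Net change so far: 2 stops brighter. Offset with the ISO: 12800 → 6400 → 3200.

ISO 3200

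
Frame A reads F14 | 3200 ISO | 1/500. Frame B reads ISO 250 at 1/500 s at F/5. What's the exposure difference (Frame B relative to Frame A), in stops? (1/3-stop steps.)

2/3 stop darker

Aperture: f/14 → f/13 → f/11 → f/10 → f/9 → f/8 → f/7.1 → f/6.3 → f/5.6 → f/5 — 3 stops wider (brighter).
Shutter speed: unchanged.
ISO: 3200 → 2500 → 2000 → 1600 → 1250 → 1000 → 800 → 640 → 500 → 400 → 320 → 250 — 3 2/3 stops lower (darker).
Net: +3 −3 2/3 = −2/3 stops.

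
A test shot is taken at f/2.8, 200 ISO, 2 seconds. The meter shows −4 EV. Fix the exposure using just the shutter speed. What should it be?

Underexposed by 4 stops → need 4 stops brighter.
Shutter speed: 2 → 4 → 8 → 15 → 30.

30 s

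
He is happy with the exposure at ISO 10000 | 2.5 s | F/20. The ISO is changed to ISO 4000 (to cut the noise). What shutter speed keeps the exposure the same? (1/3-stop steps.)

ISO: 10000 → 8000 → 6400 → 5000 → 4000 — 1 1/3 stops lower (darker).
Need 1 1/3 stops brighter from the shutter speed: 2.5 → 3.2 → 4 → 5 → 6.

6 s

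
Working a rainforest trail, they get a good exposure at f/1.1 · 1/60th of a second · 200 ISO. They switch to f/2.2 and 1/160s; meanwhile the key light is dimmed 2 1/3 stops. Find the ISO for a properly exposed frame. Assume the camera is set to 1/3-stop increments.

ISO 10000

Scene light: 2 1/3 stops darker.
Aperture: f/1.1 → f/1.2 → f/1.4 → f/1.6 → f/1.8 → f/2 → f/2.2 — 2 stops stopped down (darker).
Shutter speed: 1/60 → 1/80 → 1/100 → 1/125 → 1/160 — 1 1/3 stops faster (darker).
Net so far: 5 2/3 stops darker. ISO: 200 → 250 → 320 → 400 → 500 → 640 → 800 → 1000 → 1250 → 1600 → 2000 → 2500 → 3200 → 4000 → 5000 → 6400 → 8000 → 10000.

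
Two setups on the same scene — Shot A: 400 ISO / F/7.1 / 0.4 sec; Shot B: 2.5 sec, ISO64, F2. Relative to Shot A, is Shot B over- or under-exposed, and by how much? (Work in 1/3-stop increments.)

3 2/3 stops brighter

Aperture: f/7.1 → f/6.3 → f/5.6 → f/5 → f/4.5 → f/4 → f/3.5 → f/3.2 → f/2.8 → f/2.5 → f/2.2 → f/2 — 3 2/3 stops opened up (brighter).
Shutter speed: 0.4 → 0.5 → 0.6 → 0.8 → 1 → 1.3 → 1.6 → 2 → 2.5 — 2 2/3 stops longer (brighter).
ISO: 400 → 320 → 250 → 200 → 160 → 125 → 100 → 80 → 64 — 2 2/3 stops dropped (darker).
Net: +3 2/3 +2 2/3 −2 2/3 = +3 2/3 stops.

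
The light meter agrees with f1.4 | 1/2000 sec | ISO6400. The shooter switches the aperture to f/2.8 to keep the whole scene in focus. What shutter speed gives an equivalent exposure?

1/500s

Aperture: f/1.4 → f/2 → f/2.8 — 2 stops narrower (darker).
Need 2 stops brighter from the shutter speed: 1/2000 → 1/1000 → 1/500.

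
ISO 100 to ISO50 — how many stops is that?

100 → 50 — count the steps: 1 stop.

1 stop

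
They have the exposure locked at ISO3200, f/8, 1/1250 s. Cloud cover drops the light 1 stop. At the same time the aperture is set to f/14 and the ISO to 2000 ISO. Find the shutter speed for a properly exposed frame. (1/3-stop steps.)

Scene light: 1 stop darker.
Aperture: f/8 → f/9 → f/10 → f/11 → f/13 → f/14 — 1 2/3 stops stopped down (darker).
ISO: 3200 → 2500 → 2000 — 2/3 stop lower (darker).
Net so far: 3 1/3 stops darker. Shutter speed: 1/1250 → 1/1000 → 1/800 → 1/640 → 1/500 → 1/400 → 1/320 → 1/250 → 1/200 → 1/160 → 1/125.

1/125s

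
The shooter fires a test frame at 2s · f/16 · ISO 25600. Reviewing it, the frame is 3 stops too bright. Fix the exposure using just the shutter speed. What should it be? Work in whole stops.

1/4s

Overexposed by 3 stops → need 3 stops darker.
Shutter speed: 2 → 1 → 1/2 → 1/4.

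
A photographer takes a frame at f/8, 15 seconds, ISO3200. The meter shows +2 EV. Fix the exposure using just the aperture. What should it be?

Overexposed by 2 stops → need 2 stops darker.
Aperture: f/8 → f/11 → f/16.

f/16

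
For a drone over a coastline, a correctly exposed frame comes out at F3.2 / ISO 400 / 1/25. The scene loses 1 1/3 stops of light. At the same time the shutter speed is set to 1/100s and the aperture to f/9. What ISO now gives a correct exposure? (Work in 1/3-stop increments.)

ISO 32000

Scene light: 1 1/3 stops darker.
Shutter speed: 1/25 → 1/30 → 1/40 → 1/50 → 1/60 → 1/80 → 1/100 — 2 stops shorter (darker).
Aperture: f/3.2 → f/3.5 → f/4 → f/4.5 → f/5 → f/5.6 → f/6.3 → f/7.1 → f/8 → f/9 — 3 stops stopped down (darker).
Net so far: 6 1/3 stops darker. ISO: 400 → 500 → 640 → 800 → 1000 → 1250 → 1600 → 2000 → 2500 → 3200 → 4000 → 5000 → 6400 → 8000 → 10000 → 12800 → 16000 → 20000 → 25600 → 32000.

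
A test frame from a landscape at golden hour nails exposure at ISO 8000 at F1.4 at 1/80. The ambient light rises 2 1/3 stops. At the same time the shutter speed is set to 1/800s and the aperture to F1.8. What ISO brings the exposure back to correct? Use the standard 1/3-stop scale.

ISO 25600

Scene light: 2 1/3 stops brighter.
Shutter speed: 1/80 → 1/100 → 1/125 → 1/160 → 1/200 → 1/250 → 1/320 → 1/400 → 1/500 → 1/640 → 1/800 — 3 1/3 stops shorter (darker).
Aperture: f/1.4 → f/1.6 → f/1.8 — 2/3 stop narrower (darker).
Net so far: 1 2/3 stops darker. ISO: 8000 → 10000 → 12800 → 16000 → 20000 → 25600.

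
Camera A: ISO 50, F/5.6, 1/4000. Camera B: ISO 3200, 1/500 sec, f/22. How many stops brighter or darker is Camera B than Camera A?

5 stops brighter

Aperture: f/5.6 → f/8 → f/11 → f/16 → f/22 — 4 stops narrower (darker).
Shutter speed: 1/4000 → 1/2000 → 1/1000 → 1/500 — 3 stops longer (brighter).
ISO: 50 → 100 → 200 → 400 → 800 → 1600 → 3200 — 6 stops higher (brighter).
Net: −4 +3 +6 = +5 stops.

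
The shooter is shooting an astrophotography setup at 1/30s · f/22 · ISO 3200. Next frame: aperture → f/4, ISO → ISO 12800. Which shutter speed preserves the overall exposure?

1/4000s

Aperture: f/22 → f/16 → f/11 → f/8 → f/5.6 → f/4 — 5 stops wider (brighter).
ISO: 3200 → 6400 → 12800 — 2 stops higher (brighter).
Net change so far: 7 stops brighter. Offset with the shutter speed: 1/30 → 1/60 → 1/125 → 1/250 → 1/500 → 1/1000 → 1/2000 → 1/4000.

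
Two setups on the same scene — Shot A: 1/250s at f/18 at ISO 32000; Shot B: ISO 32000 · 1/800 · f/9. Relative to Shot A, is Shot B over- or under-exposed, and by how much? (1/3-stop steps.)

1/3 stop brighter

Aperture: f/18 → f/16 → f/14 → f/13 → f/11 → f/10 → f/9 — 2 stops wider (brighter).
Shutter speed: 1/250 → 1/320 → 1/400 → 1/500 → 1/640 → 1/800 — 1 2/3 stops faster (darker).
ISO: unchanged.
Net: +2 −1 2/3 = +1/3 stops.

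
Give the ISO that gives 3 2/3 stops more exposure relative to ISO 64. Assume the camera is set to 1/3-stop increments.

ISO 800

ISO: 64 → 80 → 100 → 125 → 160 → 200 → 250 → 320 → 400 → 500 → 640 → 800 — 3 2/3 stops raised (brighter).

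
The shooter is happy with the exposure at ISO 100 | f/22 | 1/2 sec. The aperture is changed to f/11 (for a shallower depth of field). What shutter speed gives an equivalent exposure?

1/8s

Aperture: f/22 → f/16 → f/11 — 2 stops larger aperture (brighter).
Need 2 stops darker from the shutter speed: 1/2 → 1/4 → 1/8.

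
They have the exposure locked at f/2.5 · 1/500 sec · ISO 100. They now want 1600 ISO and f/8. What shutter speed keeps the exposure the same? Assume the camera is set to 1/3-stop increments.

1/800s

ISO: 100 → 125 → 160 → 200 → 250 → 320 → 400 → 500 → 640 → 800 → 1000 → 1250 → 1600 — 4 stops raised (brighter).
Aperture: f/2.5 → f/2.8 → f/3.2 → f/3.5 → f/4 → f/4.5 → f/5 → f/5.6 → f/6.3 → f/7.1 → f/8 — 3 1/3 stops narrower (darker).
Net change so far: 2/3 stop brighter. Offset with the shutter speed: 1/500 → 1/640 → 1/800.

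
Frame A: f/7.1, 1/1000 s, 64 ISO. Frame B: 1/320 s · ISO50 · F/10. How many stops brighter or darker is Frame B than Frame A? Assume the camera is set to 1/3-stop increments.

Aperture: f/7.1 → f/8 → f/9 → f/10 — 1 stop smaller aperture (darker).
Shutter speed: 1/1000 → 1/800 → 1/640 → 1/500 → 1/400 → 1/320 — 1 2/3 stops slower (brighter).
ISO: 64 → 50 — 1/3 stop lower (darker).
Net: −1 +1 2/3 −1/3 = +1/3 stops.

1/3 stop brighter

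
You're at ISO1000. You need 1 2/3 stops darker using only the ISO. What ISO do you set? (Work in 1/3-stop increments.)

ISO 320

ISO: 1000 → 800 → 640 → 500 → 400 → 320 — 1 2/3 stops dropped (darker).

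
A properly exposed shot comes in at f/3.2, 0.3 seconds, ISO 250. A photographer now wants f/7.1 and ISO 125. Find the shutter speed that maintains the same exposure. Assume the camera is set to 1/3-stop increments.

Aperture: f/3.2 → f/3.5 → f/4 → f/4.5 → f/5 → f/5.6 → f/6.3 → f/7.1 — 2 1/3 stops stopped down (darker).
ISO: 250 → 200 → 160 → 125 — 1 stop lower (darker).
Net change so far: 3 1/3 stops darker. Offset with the shutter speed: 0.3 → 0.4 → 0.5 → 0.6 → 0.8 → 1 → 1.3 → 1.6 → 2 → 2.5 → 3.2.

3.2 s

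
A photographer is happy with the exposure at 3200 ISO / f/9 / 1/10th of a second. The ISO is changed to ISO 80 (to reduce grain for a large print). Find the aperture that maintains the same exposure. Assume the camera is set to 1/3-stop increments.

f/1.4

ISO: 3200 → 2500 → 2000 → 1600 → 1250 → 1000 → 800 → 640 → 500 → 400 → 320 → 250 → 200 → 160 → 125 → 100 → 80 — 5 1/3 stops dropped (darker).
Need 5 1/3 stops brighter from the aperture: f/9 → f/8 → f/7.1 → f/6.3 → f/5.6 → f/5 → f/4.5 → f/4 → f/3.5 → f/3.2 → f/2.8 → f/2.5 → f/2.2 → f/2 → f/1.8 → f/1.6 → f/1.4.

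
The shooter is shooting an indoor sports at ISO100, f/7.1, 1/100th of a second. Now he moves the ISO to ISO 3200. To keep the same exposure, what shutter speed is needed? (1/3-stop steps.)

1/3200s

ISO: 100 → 125 → 160 → 200 → 250 → 320 → 400 → 500 → 640 → 800 → 1000 → 1250 → 1600 → 2000 → 2500 → 3200 — 5 stops raised (brighter).
Need 5 stops darker from the shutter speed: 1/100 → 1/125 → 1/160 → 1/200 → 1/250 → 1/320 → 1/400 → 1/500 → 1/640 → 1/800 → 1/1000 → 1/1250 → 1/1600 → 1/2000 → 1/2500 → 1/3200.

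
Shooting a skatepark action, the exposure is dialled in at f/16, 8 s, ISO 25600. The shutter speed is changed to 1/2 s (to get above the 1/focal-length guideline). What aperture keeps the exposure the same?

Shutter speed: 8 → 4 → 2 → 1 → 1/2 — 4 stops faster (darker).
Need 4 stops brighter from the aperture: f/16 → f/11 → f/8 → f/5.6 → f/4.

f/4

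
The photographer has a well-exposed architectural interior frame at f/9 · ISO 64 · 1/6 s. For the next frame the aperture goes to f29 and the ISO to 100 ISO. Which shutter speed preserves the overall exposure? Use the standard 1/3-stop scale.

1 s

Aperture: f/9 → f/10 → f/11 → f/13 → f/14 → f/16 → f/18 → f/20 → f/22 → f/25 → f/29 — 3 1/3 stops smaller aperture (darker).
ISO: 64 → 80 → 100 — 2/3 stop higher (brighter).
Net change so far: 2 2/3 stops darker. Offset with the shutter speed: 1/6 → 1/5 → 1/4 → 0.3 → 0.4 → 0.5 → 0.6 → 0.8 → 1.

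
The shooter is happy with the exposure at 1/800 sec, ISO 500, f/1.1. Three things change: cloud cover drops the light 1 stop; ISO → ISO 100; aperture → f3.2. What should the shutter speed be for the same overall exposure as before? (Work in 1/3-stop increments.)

Scene light: 1 stop darker.
ISO: 500 → 400 → 320 → 250 → 200 → 160 → 125 → 100 — 2 1/3 stops lower (darker).
Aperture: f/1.1 → f/1.2 → f/1.4 → f/1.6 → f/1.8 → f/2 → f/2.2 → f/2.5 → f/2.8 → f/3.2 — 3 stops stopped down (darker).
Net so far: 6 1/3 stops darker. Shutter speed: 1/800 → 1/640 → 1/500 → 1/400 → 1/320 → 1/250 → 1/200 → 1/160 → 1/125 → 1/100 → 1/80 → 1/60 → 1/50 → 1/40 → 1/30 → 1/25 → 1/20 → 1/15 → 1/13 → 1/10.

1/10s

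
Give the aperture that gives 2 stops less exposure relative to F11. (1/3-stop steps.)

f/22

Aperture: f/11 → f/13 → f/14 → f/16 → f/18 → f/20 → f/22 — 2 stops narrower (darker).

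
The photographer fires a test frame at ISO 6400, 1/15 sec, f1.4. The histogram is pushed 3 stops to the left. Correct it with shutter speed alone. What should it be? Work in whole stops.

1/2s

Underexposed by 3 stops → need 3 stops brighter.
Shutter speed: 1/15 → 1/8 → 1/4 → 1/2.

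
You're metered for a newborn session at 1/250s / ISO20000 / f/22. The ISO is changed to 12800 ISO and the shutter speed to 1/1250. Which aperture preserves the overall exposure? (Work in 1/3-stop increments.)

ISO: 20000 → 16000 → 12800 — 2/3 stop dropped (darker).
Shutter speed: 1/250 → 1/320 → 1/400 → 1/500 → 1/640 → 1/800 → 1/1000 → 1/1250 — 2 1/3 stops faster (darker).
Net change so far: 3 stops darker. Offset with the aperture: f/22 → f/20 → f/18 → f/16 → f/14 → f/13 → f/11 → f/10 → f/9 → f/8.

f/8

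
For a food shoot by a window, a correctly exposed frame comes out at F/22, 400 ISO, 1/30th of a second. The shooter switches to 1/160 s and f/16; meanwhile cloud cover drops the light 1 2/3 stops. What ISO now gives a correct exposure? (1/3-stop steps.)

Scene light: 1 2/3 stops darker.
Shutter speed: 1/30 → 1/40 → 1/50 → 1/60 → 1/80 → 1/100 → 1/125 → 1/160 — 2 1/3 stops faster (darker).
Aperture: f/22 → f/20 → f/18 → f/16 — 1 stop wider (brighter).
Net so far: 3 stops darker. ISO: 400 → 500 → 640 → 800 → 1000 → 1250 → 1600 → 2000 → 2500 → 3200.

ISO 3200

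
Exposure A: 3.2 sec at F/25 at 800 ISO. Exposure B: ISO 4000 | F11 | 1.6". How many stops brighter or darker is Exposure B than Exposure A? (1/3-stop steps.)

Aperture: f/25 → f/22 → f/20 → f/18 → f/16 → f/14 → f/13 → f/11 — 2 1/3 stops wider (brighter).
Shutter speed: 3.2 → 2.5 → 2 → 1.6 — 1 stop shorter (darker).
ISO: 800 → 1000 → 1250 → 1600 → 2000 → 2500 → 3200 → 4000 — 2 1/3 stops raised (brighter).
Net: +2 1/3 −1 +2 1/3 = +3 2/3 stops.

3 2/3 stops brighter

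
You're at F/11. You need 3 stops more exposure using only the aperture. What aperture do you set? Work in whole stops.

f/4

Aperture: f/11 → f/8 → f/5.6 → f/4 — 3 stops opened up (brighter).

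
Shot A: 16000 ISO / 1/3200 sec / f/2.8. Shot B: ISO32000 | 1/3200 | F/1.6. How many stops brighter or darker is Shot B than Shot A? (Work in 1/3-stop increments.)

2 2/3 stops brighter

Aperture: f/2.8 → f/2.5 → f/2.2 → f/2 → f/1.8 → f/1.6 — 1 2/3 stops wider (brighter).
Shutter speed: unchanged.
ISO: 16000 → 20000 → 25600 → 32000 — 1 stop higher (brighter).
Net: +1 2/3 +1 = +2 2/3 stops.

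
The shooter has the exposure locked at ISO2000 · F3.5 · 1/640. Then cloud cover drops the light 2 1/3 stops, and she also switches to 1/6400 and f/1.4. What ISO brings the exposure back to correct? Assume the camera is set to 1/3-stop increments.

Scene light: 2 1/3 stops darker.
Shutter speed: 1/640 → 1/800 → 1/1000 → 1/1250 → 1/1600 → 1/2000 → 1/2500 → 1/3200 → 1/4000 → 1/5000 → 1/6400 — 3 1/3 stops faster (darker).
Aperture: f/3.5 → f/3.2 → f/2.8 → f/2.5 → f/2.2 → f/2 → f/1.8 → f/1.6 → f/1.4 — 2 2/3 stops wider (brighter).
Net so far: 3 stops darker. ISO: 2000 → 2500 → 3200 → 4000 → 5000 → 6400 → 8000 → 10000 → 12800 → 16000.

ISO 16000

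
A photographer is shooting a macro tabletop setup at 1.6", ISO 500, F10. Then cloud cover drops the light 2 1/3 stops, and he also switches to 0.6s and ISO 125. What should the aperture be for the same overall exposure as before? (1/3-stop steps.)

Scene light: 2 1/3 stops darker.
Shutter speed: 1.6 → 1.3 → 1 → 0.8 → 0.6 — 1 1/3 stops faster (darker).
ISO: 500 → 400 → 320 → 250 → 200 → 160 → 125 — 2 stops dropped (darker).
Net so far: 5 2/3 stops darker. Aperture: f/10 → f/9 → f/8 → f/7.1 → f/6.3 → f/5.6 → f/5 → f/4.5 → f/4 → f/3.5 → f/3.2 → f/2.8 → f/2.5 → f/2.2 → f/2 → f/1.8 → f/1.6 → f/1.4.

f/1.4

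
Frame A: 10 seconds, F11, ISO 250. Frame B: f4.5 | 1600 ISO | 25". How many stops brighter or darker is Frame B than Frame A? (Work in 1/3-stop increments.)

Aperture: f/11 → f/10 → f/9 → f/8 → f/7.1 → f/6.3 → f/5.6 → f/5 → f/4.5 — 2 2/3 stops larger aperture (brighter).
Shutter speed: 10 → 13 → 15 → 20 → 25 — 1 1/3 stops slower (brighter).
ISO: 250 → 320 → 400 → 500 → 640 → 800 → 1000 → 1250 → 1600 — 2 2/3 stops higher (brighter).
Net: +2 2/3 +1 1/3 +2 2/3 = +6 2/3 stops.

6 2/3 stops brighter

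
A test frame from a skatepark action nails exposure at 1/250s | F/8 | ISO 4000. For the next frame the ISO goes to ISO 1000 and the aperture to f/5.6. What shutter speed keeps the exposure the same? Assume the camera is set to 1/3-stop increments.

1/125s

ISO: 4000 → 3200 → 2500 → 2000 → 1600 → 1250 → 1000 — 2 stops lower (darker).
Aperture: f/8 → f/7.1 → f/6.3 → f/5.6 — 1 stop wider (brighter).
Net change so far: 1 stop darker. Offset with the shutter speed: 1/250 → 1/200 → 1/160 → 1/125.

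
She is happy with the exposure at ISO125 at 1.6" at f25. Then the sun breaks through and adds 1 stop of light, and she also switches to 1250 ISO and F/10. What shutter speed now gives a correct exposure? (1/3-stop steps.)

1/80s

Scene light: 1 stop brighter.
ISO: 125 → 160 → 200 → 250 → 320 → 400 → 500 → 640 → 800 → 1000 → 1250 — 3 1/3 stops raised (brighter).
Aperture: f/25 → f/22 → f/20 → f/18 → f/16 → f/14 → f/13 → f/11 → f/10 — 2 2/3 stops larger aperture (brighter).
Net so far: 7 stops brighter. Shutter speed: 1.6 → 1.3 → 1 → 0.8 → 0.6 → 0.5 → 0.4 → 0.3 → 1/4 → 1/5 → 1/6 → 1/8 → 1/10 → 1/13 → 1/15 → 1/20 → 1/25 → 1/30 → 1/40 → 1/50 → 1/60 → 1/80.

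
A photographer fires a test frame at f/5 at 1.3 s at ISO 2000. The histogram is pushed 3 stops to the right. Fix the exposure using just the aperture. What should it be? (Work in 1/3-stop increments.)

Overexposed by 3 stops → need 3 stops darker.
Aperture: f/5 → f/5.6 → f/6.3 → f/7.1 → f/8 → f/9 → f/10 → f/11 → f/13 → f/14.

f/14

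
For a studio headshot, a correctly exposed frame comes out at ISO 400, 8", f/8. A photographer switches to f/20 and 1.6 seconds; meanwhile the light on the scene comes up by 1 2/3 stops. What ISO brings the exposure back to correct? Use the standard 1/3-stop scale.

ISO 4000

Scene light: 1 2/3 stops brighter.
Aperture: f/8 → f/9 → f/10 → f/11 → f/13 → f/14 → f/16 → f/18 → f/20 — 2 2/3 stops smaller aperture (darker).
Shutter speed: 8 → 6 → 5 → 4 → 3.2 → 2.5 → 2 → 1.6 — 2 1/3 stops faster (darker).
Net so far: 3 1/3 stops darker. ISO: 400 → 500 → 640 → 800 → 1000 → 1250 → 1600 → 2000 → 2500 → 3200 → 4000.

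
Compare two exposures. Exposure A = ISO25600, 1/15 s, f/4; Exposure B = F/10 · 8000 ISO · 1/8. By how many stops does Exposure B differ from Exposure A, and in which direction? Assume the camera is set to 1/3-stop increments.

Aperture: f/4 → f/4.5 → f/5 → f/5.6 → f/6.3 → f/7.1 → f/8 → f/9 → f/10 — 2 2/3 stops narrower (darker).
Shutter speed: 1/15 → 1/13 → 1/10 → 1/8 — 1 stop slower (brighter).
ISO: 25600 → 20000 → 16000 → 12800 → 10000 → 8000 — 1 2/3 stops lower (darker).
Net: −2 2/3 +1 −1 2/3 = −3 1/3 stops.

3 1/3 stops darker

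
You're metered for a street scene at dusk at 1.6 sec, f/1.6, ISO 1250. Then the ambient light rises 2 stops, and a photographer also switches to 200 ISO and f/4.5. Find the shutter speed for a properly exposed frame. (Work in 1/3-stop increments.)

Scene light: 2 stops brighter.
ISO: 1250 → 1000 → 800 → 640 → 500 → 400 → 320 → 250 → 200 — 2 2/3 stops dropped (darker).
Aperture: f/1.6 → f/1.8 → f/2 → f/2.2 → f/2.5 → f/2.8 → f/3.2 → f/3.5 → f/4 → f/4.5 — 3 stops narrower (darker).
Net so far: 3 2/3 stops darker. Shutter speed: 1.6 → 2 → 2.5 → 3.2 → 4 → 5 → 6 → 8 → 10 → 13 → 15 → 20.

20 s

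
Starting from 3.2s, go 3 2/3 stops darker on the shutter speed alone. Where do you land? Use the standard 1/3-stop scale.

Shutter speed: 3.2 → 2.5 → 2 → 1.6 → 1.3 → 1 → 0.8 → 0.6 → 0.5 → 0.4 → 0.3 → 1/4 — 3 2/3 stops faster (darker).

1/4s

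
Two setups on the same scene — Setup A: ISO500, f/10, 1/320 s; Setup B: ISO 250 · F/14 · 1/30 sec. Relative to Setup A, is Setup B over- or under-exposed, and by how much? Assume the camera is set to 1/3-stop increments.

1 1/3 stops brighter

Aperture: f/10 → f/11 → f/13 → f/14 — 1 stop stopped down (darker).
Shutter speed: 1/320 → 1/250 → 1/200 → 1/160 → 1/125 → 1/100 → 1/80 → 1/60 → 1/50 → 1/40 → 1/30 — 3 1/3 stops longer (brighter).
ISO: 500 → 400 → 320 → 250 — 1 stop dropped (darker).
Net: −1 +3 1/3 −1 = +1 1/3 stops.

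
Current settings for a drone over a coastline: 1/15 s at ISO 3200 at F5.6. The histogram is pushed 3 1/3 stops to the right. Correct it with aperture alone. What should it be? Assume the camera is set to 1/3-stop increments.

f/18

Overexposed by 3 1/3 stops → need 3 1/3 stops darker.
Aperture: f/5.6 → f/6.3 → f/7.1 → f/8 → f/9 → f/10 → f/11 → f/13 → f/14 → f/16 → f/18.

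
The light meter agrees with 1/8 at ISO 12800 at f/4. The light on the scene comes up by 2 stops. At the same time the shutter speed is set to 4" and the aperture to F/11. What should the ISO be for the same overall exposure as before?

Scene light: 2 stops brighter.
Shutter speed: 1/8 → 1/4 → 1/2 → 1 → 2 → 4 — 5 stops longer (brighter).
Aperture: f/4 → f/5.6 → f/8 → f/11 — 3 stops narrower (darker).
Net so far: 4 stops brighter. ISO: 12800 → 6400 → 3200 → 1600 → 800.

ISO 800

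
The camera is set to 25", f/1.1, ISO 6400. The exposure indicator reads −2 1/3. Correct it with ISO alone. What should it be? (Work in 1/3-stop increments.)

Underexposed by 2 1/3 stops → need 2 1/3 stops brighter.
ISO: 6400 → 8000 → 10000 → 12800 → 16000 → 20000 → 25600 → 32000.

ISO 32000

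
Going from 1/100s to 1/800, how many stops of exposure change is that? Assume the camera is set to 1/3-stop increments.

1/100 → 1/125 → 1/160 → 1/200 → 1/250 → 1/320 → 1/400 → 1/500 → 1/640 → 1/800 — count the steps: 9 third-stops = 3 stops.

3 stops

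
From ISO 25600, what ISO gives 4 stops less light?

ISO: 25600 → 12800 → 6400 → 3200 → 1600 — 4 stops lower (darker).

ISO 1600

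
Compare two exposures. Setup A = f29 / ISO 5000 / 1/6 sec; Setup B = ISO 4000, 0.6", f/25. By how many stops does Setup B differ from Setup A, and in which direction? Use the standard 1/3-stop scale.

2 stops brighter

Aperture: f/29 → f/25 — 1/3 stop opened up (brighter).
Shutter speed: 1/6 → 1/5 → 1/4 → 0.3 → 0.4 → 0.5 → 0.6 — 2 stops slower (brighter).
ISO: 5000 → 4000 — 1/3 stop lower (darker).
Net: +1/3 +2 −1/3 = +2 stops.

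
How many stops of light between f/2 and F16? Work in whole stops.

f/2 → f/2.8 → f/4 → f/5.6 → f/8 → f/11 → f/16 — count the steps: 6 stops.

6 stops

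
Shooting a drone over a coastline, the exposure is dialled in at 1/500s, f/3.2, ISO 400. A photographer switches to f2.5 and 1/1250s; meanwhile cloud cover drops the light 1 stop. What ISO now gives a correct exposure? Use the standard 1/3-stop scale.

ISO 1250

Scene light: 1 stop darker.
Aperture: f/3.2 → f/2.8 → f/2.5 — 2/3 stop larger aperture (brighter).
Shutter speed: 1/500 → 1/640 → 1/800 → 1/1000 → 1/1250 — 1 1/3 stops faster (darker).
Net so far: 1 2/3 stops darker. ISO: 400 → 500 → 640 → 800 → 1000 → 1250.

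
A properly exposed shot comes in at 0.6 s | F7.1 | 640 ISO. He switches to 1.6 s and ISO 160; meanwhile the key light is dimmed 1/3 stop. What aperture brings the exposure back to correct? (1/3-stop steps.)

f/5

Scene light: 1/3 stop darker.
Shutter speed: 0.6 → 0.8 → 1 → 1.3 → 1.6 — 1 1/3 stops slower (brighter).
ISO: 640 → 500 → 400 → 320 → 250 → 200 → 160 — 2 stops lower (darker).
Net so far: 1 stop darker. Aperture: f/7.1 → f/6.3 → f/5.6 → f/5.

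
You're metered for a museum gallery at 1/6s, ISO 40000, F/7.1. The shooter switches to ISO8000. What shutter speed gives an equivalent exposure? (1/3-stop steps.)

ISO: 40000 → 32000 → 25600 → 20000 → 16000 → 12800 → 10000 → 8000 — 2 1/3 stops lower (darker).
Need 2 1/3 stops brighter from the shutter speed: 1/6 → 1/5 → 1/4 → 0.3 → 0.4 → 0.5 → 0.6 → 0.8.

0.8 s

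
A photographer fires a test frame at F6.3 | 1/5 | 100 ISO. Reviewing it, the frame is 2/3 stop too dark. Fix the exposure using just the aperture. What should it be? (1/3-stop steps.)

f/5

Underexposed by 2/3 stop → need 2/3 stop brighter.
Aperture: f/6.3 → f/5.6 → f/5.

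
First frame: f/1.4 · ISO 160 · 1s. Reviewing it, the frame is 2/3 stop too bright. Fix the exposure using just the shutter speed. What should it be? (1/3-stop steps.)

Overexposed by 2/3 stop → need 2/3 stop darker.
Shutter speed: 1 → 0.8 → 0.6.

0.6 s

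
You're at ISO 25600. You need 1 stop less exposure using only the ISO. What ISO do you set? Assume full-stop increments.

ISO: 25600 → 12800 — 1 stop dropped (darker).

ISO 12800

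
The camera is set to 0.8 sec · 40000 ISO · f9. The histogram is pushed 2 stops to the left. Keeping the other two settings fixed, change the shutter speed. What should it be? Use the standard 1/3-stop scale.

Underexposed by 2 stops → need 2 stops brighter.
Shutter speed: 0.8 → 1 → 1.3 → 1.6 → 2 → 2.5 → 3.2.

3.2 s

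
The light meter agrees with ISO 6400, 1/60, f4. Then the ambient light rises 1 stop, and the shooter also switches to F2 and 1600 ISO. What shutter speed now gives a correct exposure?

1/125s

Scene light: 1 stop brighter.
Aperture: f/4 → f/2.8 → f/2 — 2 stops wider (brighter).
ISO: 6400 → 3200 → 1600 — 2 stops lower (darker).
Net so far: 1 stop brighter. Shutter speed: 1/60 → 1/125.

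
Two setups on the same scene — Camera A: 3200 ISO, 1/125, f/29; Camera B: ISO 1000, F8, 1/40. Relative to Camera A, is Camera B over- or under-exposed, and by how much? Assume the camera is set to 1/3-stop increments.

Aperture: f/29 → f/25 → f/22 → f/20 → f/18 → f/16 → f/14 → f/13 → f/11 → f/10 → f/9 → f/8 — 3 2/3 stops larger aperture (brighter).
Shutter speed: 1/125 → 1/100 → 1/80 → 1/60 → 1/50 → 1/40 — 1 2/3 stops longer (brighter).
ISO: 3200 → 2500 → 2000 → 1600 → 1250 → 1000 — 1 2/3 stops dropped (darker).
Net: +3 2/3 +1 2/3 −1 2/3 = +3 2/3 stops.

3 2/3 stops brighter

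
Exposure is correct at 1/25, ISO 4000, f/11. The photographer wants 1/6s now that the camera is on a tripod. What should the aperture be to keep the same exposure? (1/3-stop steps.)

Shutter speed: 1/25 → 1/20 → 1/15 → 1/13 → 1/10 → 1/8 → 1/6 — 2 stops slower (brighter).
Need 2 stops darker from the aperture: f/11 → f/13 → f/14 → f/16 → f/18 → f/20 → f/22.

f/22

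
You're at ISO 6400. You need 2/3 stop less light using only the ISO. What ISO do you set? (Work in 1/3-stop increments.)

ISO 4000

ISO: 6400 → 5000 → 4000 — 2/3 stop lower (darker).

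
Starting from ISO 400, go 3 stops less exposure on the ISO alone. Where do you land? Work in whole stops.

ISO 50

ISO: 400 → 200 → 100 → 50 — 3 stops lower (darker).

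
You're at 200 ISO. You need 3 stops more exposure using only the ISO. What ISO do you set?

ISO 1600

ISO: 200 → 400 → 800 → 1600 — 3 stops higher (brighter).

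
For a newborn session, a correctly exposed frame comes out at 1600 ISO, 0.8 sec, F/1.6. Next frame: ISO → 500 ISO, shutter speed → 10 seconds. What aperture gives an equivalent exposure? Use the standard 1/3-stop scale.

f/3.2

ISO: 1600 → 1250 → 1000 → 800 → 640 → 500 — 1 2/3 stops dropped (darker).
Shutter speed: 0.8 → 1 → 1.3 → 1.6 → 2 → 2.5 → 3.2 → 4 → 5 → 6 → 8 → 10 — 3 2/3 stops longer (brighter).
Net change so far: 2 stops brighter. Offset with the aperture: f/1.6 → f/1.8 → f/2 → f/2.2 → f/2.5 → f/2.8 → f/3.2.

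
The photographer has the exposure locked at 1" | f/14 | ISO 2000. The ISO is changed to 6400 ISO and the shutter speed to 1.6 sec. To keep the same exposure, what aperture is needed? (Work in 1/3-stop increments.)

ISO: 2000 → 2500 → 3200 → 4000 → 5000 → 6400 — 1 2/3 stops raised (brighter).
Shutter speed: 1 → 1.3 → 1.6 — 2/3 stop longer (brighter).
Net change so far: 2 1/3 stops brighter. Offset with the aperture: f/14 → f/16 → f/18 → f/20 → f/22 → f/25 → f/29 → f/32.

f/32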